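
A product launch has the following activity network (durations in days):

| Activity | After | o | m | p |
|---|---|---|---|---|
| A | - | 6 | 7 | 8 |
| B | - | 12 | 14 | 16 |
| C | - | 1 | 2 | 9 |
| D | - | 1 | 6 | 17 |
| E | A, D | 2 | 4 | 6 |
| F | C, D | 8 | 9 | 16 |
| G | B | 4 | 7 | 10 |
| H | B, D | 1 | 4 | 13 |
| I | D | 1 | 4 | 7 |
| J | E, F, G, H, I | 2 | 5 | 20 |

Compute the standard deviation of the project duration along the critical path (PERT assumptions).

te_A = (6 + 4·7 + 8)/6 = 42/6 = 7; σ²_A = ((8−6)/6)² = 0.111
te_B = (12 + 4·14 + 16)/6 = 84/6 = 14; σ²_B = ((16−12)/6)² = 0.444
te_C = (1 + 4·2 + 9)/6 = 18/6 = 3; σ²_C = ((9−1)/6)² = 1.778
te_D = (1 + 4·6 + 17)/6 = 42/6 = 7; σ²_D = ((17−1)/6)² = 7.111
te_E = (2 + 4·4 + 6)/6 = 24/6 = 4; σ²_E = ((6−2)/6)² = 0.444
te_F = (8 + 4·9 + 16)/6 = 60/6 = 10; σ²_F = ((16−8)/6)² = 1.778
te_G = (4 + 4·7 + 10)/6 = 42/6 = 7; σ²_G = ((10−4)/6)² = 1.000
te_H = (1 + 4·4 + 13)/6 = 30/6 = 5; σ²_H = ((13−1)/6)² = 4.000
te_I = (1 + 4·4 + 7)/6 = 24/6 = 4; σ²_I = ((7−1)/6)² = 1.000
te_J = (2 + 4·5 + 20)/6 = 42/6 = 7; σ²_J = ((20−2)/6)² = 9.000

Forward pass:
ES_A = 0; EF_A = 7
ES_B = 0; EF_B = 14
ES_C = 0; EF_C = 3
ES_D = 0; EF_D = 7
ES_E = max(EF_A=7, EF_D=7) = 7; EF_E = 7+4 = 11
ES_F = max(EF_C=3, EF_D=7) = 7; EF_F = 7+10 = 17
ES_G = 14; EF_G = 14+7 = 21
ES_H = max(EF_B=14, EF_D=7) = 14; EF_H = 14+5 = 19
ES_I = 7; EF_I = 7+4 = 11
ES_J = max(EF_E=11, EF_F=17, EF_G=21, EF_H=19, EF_I=11) = 21; EF_J = 21+7 = 28
Expected project duration μ = 28 days. Critical path: B → G → J.

Variance along critical path = 0.444 + 1.000 + 9.000 = 10.444
σ = √10.444 = 3.232 days

3.23 days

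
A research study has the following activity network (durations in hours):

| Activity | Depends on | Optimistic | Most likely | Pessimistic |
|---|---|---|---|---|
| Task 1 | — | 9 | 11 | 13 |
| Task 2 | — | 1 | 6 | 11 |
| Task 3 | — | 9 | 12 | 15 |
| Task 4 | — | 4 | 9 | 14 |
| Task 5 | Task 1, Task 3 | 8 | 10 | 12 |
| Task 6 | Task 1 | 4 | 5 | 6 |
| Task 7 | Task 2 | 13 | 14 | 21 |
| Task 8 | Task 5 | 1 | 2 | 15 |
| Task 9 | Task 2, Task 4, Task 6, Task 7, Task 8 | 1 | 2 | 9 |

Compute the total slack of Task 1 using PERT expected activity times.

te_Task 1 = (9 + 4·11 + 13)/6 = 66/6 = 11
te_Task 2 = (1 + 4·6 + 11)/6 = 36/6 = 6
te_Task 3 = (9 + 4·12 + 15)/6 = 72/6 = 12
te_Task 4 = (4 + 4·9 + 14)/6 = 54/6 = 9
te_Task 5 = (8 + 4·10 + 12)/6 = 60/6 = 10
te_Task 6 = (4 + 4·5 + 6)/6 = 30/6 = 5
te_Task 7 = (13 + 4·14 + 21)/6 = 90/6 = 15
te_Task 8 = (1 + 4·2 + 15)/6 = 24/6 = 4
te_Task 9 = (1 + 4·2 + 9)/6 = 18/6 = 3

Forward pass:
ES_Task 1 = 0; EF_Task 1 = 11
ES_Task 2 = 0; EF_Task 2 = 6
ES_Task 3 = 0; EF_Task 3 = 12
ES_Task 4 = 0; EF_Task 4 = 9
ES_Task 5 = max(EF_Task 1=11, EF_Task 3=12) = 12; EF_Task 5 = 12+10 = 22
ES_Task 6 = 11; EF_Task 6 = 11+5 = 16
ES_Task 7 = 6; EF_Task 7 = 6+15 = 21
ES_Task 8 = 22; EF_Task 8 = 22+4 = 26
ES_Task 9 = max(EF_Task 2=6, EF_Task 4=9, EF_Task 6=16, EF_Task 7=21, EF_Task 8=26) = 26; EF_Task 9 = 26+3 = 29
Expected project duration μ = 29 hours. Critical path: Task 3 → Task 5 → Task 8 → Task 9.

Backward pass:
LF_Task 9 = 29; LS_Task 9 = 29−3 = 26
LF_Task 8 = LS_Task 9 = 26; LS_Task 8 = 26−4 = 22
LF_Task 7 = LS_Task 9 = 26; LS_Task 7 = 26−15 = 11
LF_Task 6 = LS_Task 9 = 26; LS_Task 6 = 26−5 = 21
LF_Task 5 = LS_Task 8 = 22; LS_Task 5 = 22−10 = 12
LF_Task 4 = LS_Task 9 = 26; LS_Task 4 = 26−9 = 17
LF_Task 3 = LS_Task 5 = 12; LS_Task 3 = 12−12 = 0
LF_Task 2 = min(LS_Task 7=11, LS_Task 9=26) = 11; LS_Task 2 = 11−6 = 5
LF_Task 1 = min(LS_Task 5=12, LS_Task 6=21) = 12; LS_Task 1 = 12−11 = 1
Slack_Task 1 = LS_Task 1 − ES_Task 1 = 1 − 0 = 1

1 hours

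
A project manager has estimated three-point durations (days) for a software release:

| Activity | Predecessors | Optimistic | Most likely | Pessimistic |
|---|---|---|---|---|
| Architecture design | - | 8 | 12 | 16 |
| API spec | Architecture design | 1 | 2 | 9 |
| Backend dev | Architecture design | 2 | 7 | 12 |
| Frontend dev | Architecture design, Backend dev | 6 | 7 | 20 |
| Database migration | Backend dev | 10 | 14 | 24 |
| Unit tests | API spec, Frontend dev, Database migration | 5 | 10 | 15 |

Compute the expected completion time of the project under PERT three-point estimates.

44 days

te_Architecture design = (8 + 4·12 + 16)/6 = 72/6 = 12
te_API spec = (1 + 4·2 + 9)/6 = 18/6 = 3
te_Backend dev = (2 + 4·7 + 12)/6 = 42/6 = 7
te_Frontend dev = (6 + 4·7 + 20)/6 = 54/6 = 9
te_Database migration = (10 + 4·14 + 24)/6 = 90/6 = 15
te_Unit tests = (5 + 4·10 + 15)/6 = 60/6 = 10

Forward pass:
ES_Architecture design = 0; EF_Architecture design = 12
ES_API spec = 12; EF_API spec = 12+3 = 15
ES_Backend dev = 12; EF_Backend dev = 12+7 = 19
ES_Frontend dev = max(EF_Architecture design=12, EF_Backend dev=19) = 19; EF_Frontend dev = 19+9 = 28
ES_Database migration = 19; EF_Database migration = 19+15 = 34
ES_Unit tests = max(EF_API spec=15, EF_Frontend dev=28, EF_Database migration=34) = 34; EF_Unit tests = 34+10 = 44
Expected project duration μ = 44 days. Critical path: Architecture design → Backend dev → Database migration → Unit tests.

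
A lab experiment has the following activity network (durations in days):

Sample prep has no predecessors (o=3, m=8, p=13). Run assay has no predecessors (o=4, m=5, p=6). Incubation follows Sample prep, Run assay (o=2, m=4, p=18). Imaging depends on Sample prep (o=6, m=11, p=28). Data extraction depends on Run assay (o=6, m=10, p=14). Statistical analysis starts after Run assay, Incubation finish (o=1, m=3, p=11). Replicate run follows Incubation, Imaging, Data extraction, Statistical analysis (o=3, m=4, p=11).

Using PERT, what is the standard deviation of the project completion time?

4.24 days

te_Sample prep = (3 + 4·8 + 13)/6 = 48/6 = 8; σ²_Sample prep = ((13−3)/6)² = 2.778
te_Run assay = (4 + 4·5 + 6)/6 = 30/6 = 5; σ²_Run assay = ((6−4)/6)² = 0.111
te_Incubation = (2 + 4·4 + 18)/6 = 36/6 = 6; σ²_Incubation = ((18−2)/6)² = 7.111
te_Imaging = (6 + 4·11 + 28)/6 = 78/6 = 13; σ²_Imaging = ((28−6)/6)² = 13.444
te_Data extraction = (6 + 4·10 + 14)/6 = 60/6 = 10; σ²_Data extraction = ((14−6)/6)² = 1.778
te_Statistical analysis = (1 + 4·3 + 11)/6 = 24/6 = 4; σ²_Statistical analysis = ((11−1)/6)² = 2.778
te_Replicate run = (3 + 4·4 + 11)/6 = 30/6 = 5; σ²_Replicate run = ((11−3)/6)² = 1.778

Forward pass:
ES_Sample prep = 0; EF_Sample prep = 8
ES_Run assay = 0; EF_Run assay = 5
ES_Incubation = max(EF_Sample prep=8, EF_Run assay=5) = 8; EF_Incubation = 8+6 = 14
ES_Imaging = 8; EF_Imaging = 8+13 = 21
ES_Data extraction = 5; EF_Data extraction = 5+10 = 15
ES_Statistical analysis = max(EF_Run assay=5, EF_Incubation=14) = 14; EF_Statistical analysis = 14+4 = 18
ES_Replicate run = max(EF_Incubation=14, EF_Imaging=21, EF_Data extraction=15, EF_Statistical analysis=18) = 21; EF_Replicate run = 21+5 = 26
Expected project duration μ = 26 days. Critical path: Sample prep → Imaging → Replicate run.

Variance along critical path = 2.778 + 13.444 + 1.778 = 18.000
σ = √18.000 = 4.243 days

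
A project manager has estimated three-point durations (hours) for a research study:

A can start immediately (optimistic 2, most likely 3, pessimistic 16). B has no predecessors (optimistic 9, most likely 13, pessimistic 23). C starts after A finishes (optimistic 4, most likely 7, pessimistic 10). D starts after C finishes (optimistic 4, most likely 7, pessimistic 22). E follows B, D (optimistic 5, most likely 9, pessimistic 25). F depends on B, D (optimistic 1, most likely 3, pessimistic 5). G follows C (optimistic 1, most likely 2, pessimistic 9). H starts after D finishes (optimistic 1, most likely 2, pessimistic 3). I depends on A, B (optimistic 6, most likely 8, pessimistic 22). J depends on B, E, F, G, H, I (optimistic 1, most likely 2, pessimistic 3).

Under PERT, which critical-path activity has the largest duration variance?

te_A = (2 + 4·3 + 16)/6 = 30/6 = 5; σ²_A = ((16−2)/6)² = 5.444
te_B = (9 + 4·13 + 23)/6 = 84/6 = 14; σ²_B = ((23−9)/6)² = 5.444
te_C = (4 + 4·7 + 10)/6 = 42/6 = 7; σ²_C = ((10−4)/6)² = 1.000
te_D = (4 + 4·7 + 22)/6 = 54/6 = 9; σ²_D = ((22−4)/6)² = 9.000
te_E = (5 + 4·9 + 25)/6 = 66/6 = 11; σ²_E = ((25−5)/6)² = 11.111
te_F = (1 + 4·3 + 5)/6 = 18/6 = 3; σ²_F = ((5−1)/6)² = 0.444
te_G = (1 + 4·2 + 9)/6 = 18/6 = 3; σ²_G = ((9−1)/6)² = 1.778
te_H = (1 + 4·2 + 3)/6 = 12/6 = 2; σ²_H = ((3−1)/6)² = 0.111
te_I = (6 + 4·8 + 22)/6 = 60/6 = 10; σ²_I = ((22−6)/6)² = 7.111
te_J = (1 + 4·2 + 3)/6 = 12/6 = 2; σ²_J = ((3−1)/6)² = 0.111

Forward pass:
ES_A = 0; EF_A = 5
ES_B = 0; EF_B = 14
ES_C = 5; EF_C = 5+7 = 12
ES_D = 12; EF_D = 12+9 = 21
ES_E = max(EF_B=14, EF_D=21) = 21; EF_E = 21+11 = 32
ES_F = max(EF_B=14, EF_D=21) = 21; EF_F = 21+3 = 24
ES_G = 12; EF_G = 12+3 = 15
ES_H = 21; EF_H = 21+2 = 23
ES_I = max(EF_A=5, EF_B=14) = 14; EF_I = 14+10 = 24
ES_J = max(EF_B=14, EF_E=32, EF_F=24, EF_G=15, EF_H=23, EF_I=24) = 32; EF_J = 32+2 = 34
Expected project duration μ = 34 hours. Critical path: A → C → D → E → J.

Variances on critical path: σ²_A=5.444, σ²_C=1.000, σ²_D=9.000, σ²_E=11.111, σ²_J=0.111.
Largest is σ²_E = 11.111.

E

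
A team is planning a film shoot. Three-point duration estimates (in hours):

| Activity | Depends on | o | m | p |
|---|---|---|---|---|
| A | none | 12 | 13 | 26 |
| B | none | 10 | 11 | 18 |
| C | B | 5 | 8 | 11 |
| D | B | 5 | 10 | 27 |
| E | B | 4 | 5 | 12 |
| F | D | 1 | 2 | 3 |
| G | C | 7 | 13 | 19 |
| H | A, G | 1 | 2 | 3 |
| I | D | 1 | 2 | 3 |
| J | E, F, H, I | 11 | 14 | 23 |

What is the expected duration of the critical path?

50 hours

te_A = (12 + 4·13 + 26)/6 = 90/6 = 15
te_B = (10 + 4·11 + 18)/6 = 72/6 = 12
te_C = (5 + 4·8 + 11)/6 = 48/6 = 8
te_D = (5 + 4·10 + 27)/6 = 72/6 = 12
te_E = (4 + 4·5 + 12)/6 = 36/6 = 6
te_F = (1 + 4·2 + 3)/6 = 12/6 = 2
te_G = (7 + 4·13 + 19)/6 = 78/6 = 13
te_H = (1 + 4·2 + 3)/6 = 12/6 = 2
te_I = (1 + 4·2 + 3)/6 = 12/6 = 2
te_J = (11 + 4·14 + 23)/6 = 90/6 = 15

Forward pass:
ES_A = 0; EF_A = 15
ES_B = 0; EF_B = 12
ES_C = 12; EF_C = 12+8 = 20
ES_D = 12; EF_D = 12+12 = 24
ES_E = 12; EF_E = 12+6 = 18
ES_F = 24; EF_F = 24+2 = 26
ES_G = 20; EF_G = 20+13 = 33
ES_H = max(EF_A=15, EF_G=33) = 33; EF_H = 33+2 = 35
ES_I = 24; EF_I = 24+2 = 26
ES_J = max(EF_E=18, EF_F=26, EF_H=35, EF_I=26) = 35; EF_J = 35+15 = 50
Expected project duration μ = 50 hours. Critical path: B → C → G → H → J.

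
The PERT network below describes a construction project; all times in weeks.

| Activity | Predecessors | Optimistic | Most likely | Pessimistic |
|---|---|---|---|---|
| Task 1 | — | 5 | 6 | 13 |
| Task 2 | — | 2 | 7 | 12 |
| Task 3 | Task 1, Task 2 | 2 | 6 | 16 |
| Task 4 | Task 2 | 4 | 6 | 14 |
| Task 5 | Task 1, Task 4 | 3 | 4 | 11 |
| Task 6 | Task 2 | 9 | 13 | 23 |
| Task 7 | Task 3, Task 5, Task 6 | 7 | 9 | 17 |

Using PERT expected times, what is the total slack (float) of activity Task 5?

te_Task 1 = (5 + 4·6 + 13)/6 = 42/6 = 7
te_Task 2 = (2 + 4·7 + 12)/6 = 42/6 = 7
te_Task 3 = (2 + 4·6 + 16)/6 = 42/6 = 7
te_Task 4 = (4 + 4·6 + 14)/6 = 42/6 = 7
te_Task 5 = (3 + 4·4 + 11)/6 = 30/6 = 5
te_Task 6 = (9 + 4·13 + 23)/6 = 84/6 = 14
te_Task 7 = (7 + 4·9 + 17)/6 = 60/6 = 10

Forward pass:
ES_Task 1 = 0; EF_Task 1 = 7
ES_Task 2 = 0; EF_Task 2 = 7
ES_Task 3 = max(EF_Task 1=7, EF_Task 2=7) = 7; EF_Task 3 = 7+7 = 14
ES_Task 4 = 7; EF_Task 4 = 7+7 = 14
ES_Task 5 = max(EF_Task 1=7, EF_Task 4=14) = 14; EF_Task 5 = 14+5 = 19
ES_Task 6 = 7; EF_Task 6 = 7+14 = 21
ES_Task 7 = max(EF_Task 3=14, EF_Task 5=19, EF_Task 6=21) = 21; EF_Task 7 = 21+10 = 31
Expected project duration μ = 31 weeks. Critical path: Task 2 → Task 6 → Task 7.

Backward pass:
LF_Task 7 = 31; LS_Task 7 = 31−10 = 21
LF_Task 6 = LS_Task 7 = 21; LS_Task 6 = 21−14 = 7
LF_Task 5 = LS_Task 7 = 21; LS_Task 5 = 21−5 = 16
LF_Task 4 = LS_Task 5 = 16; LS_Task 4 = 16−7 = 9
LF_Task 3 = LS_Task 7 = 21; LS_Task 3 = 21−7 = 14
LF_Task 2 = min(LS_Task 3=14, LS_Task 4=9, LS_Task 6=7) = 7; LS_Task 2 = 7−7 = 0
LF_Task 1 = min(LS_Task 3=14, LS_Task 5=16) = 14; LS_Task 1 = 14−7 = 7
Slack_Task 5 = LS_Task 5 − ES_Task 5 = 16 − 14 = 2

2 weeks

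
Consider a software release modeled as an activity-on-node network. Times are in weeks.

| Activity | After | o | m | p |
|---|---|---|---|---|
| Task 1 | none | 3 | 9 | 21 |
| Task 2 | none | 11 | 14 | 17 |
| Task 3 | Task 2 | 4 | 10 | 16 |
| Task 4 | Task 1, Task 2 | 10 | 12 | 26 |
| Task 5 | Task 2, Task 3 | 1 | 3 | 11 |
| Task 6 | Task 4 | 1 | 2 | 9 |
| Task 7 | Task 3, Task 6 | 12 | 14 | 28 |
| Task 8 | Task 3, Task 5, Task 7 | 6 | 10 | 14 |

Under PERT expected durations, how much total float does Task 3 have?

7 weeks

te_Task 1 = (3 + 4·9 + 21)/6 = 60/6 = 10
te_Task 2 = (11 + 4·14 + 17)/6 = 84/6 = 14
te_Task 3 = (4 + 4·10 + 16)/6 = 60/6 = 10
te_Task 4 = (10 + 4·12 + 26)/6 = 84/6 = 14
te_Task 5 = (1 + 4·3 + 11)/6 = 24/6 = 4
te_Task 6 = (1 + 4·2 + 9)/6 = 18/6 = 3
te_Task 7 = (12 + 4·14 + 28)/6 = 96/6 = 16
te_Task 8 = (6 + 4·10 + 14)/6 = 60/6 = 10

Forward pass:
ES_Task 1 = 0; EF_Task 1 = 10
ES_Task 2 = 0; EF_Task 2 = 14
ES_Task 3 = 14; EF_Task 3 = 14+10 = 24
ES_Task 4 = max(EF_Task 1=10, EF_Task 2=14) = 14; EF_Task 4 = 14+14 = 28
ES_Task 5 = max(EF_Task 2=14, EF_Task 3=24) = 24; EF_Task 5 = 24+4 = 28
ES_Task 6 = 28; EF_Task 6 = 28+3 = 31
ES_Task 7 = max(EF_Task 3=24, EF_Task 6=31) = 31; EF_Task 7 = 31+16 = 47
ES_Task 8 = max(EF_Task 3=24, EF_Task 5=28, EF_Task 7=47) = 47; EF_Task 8 = 47+10 = 57
Expected project duration μ = 57 weeks. Critical path: Task 2 → Task 4 → Task 6 → Task 7 → Task 8.

Backward pass:
LF_Task 8 = 57; LS_Task 8 = 57−10 = 47
LF_Task 7 = LS_Task 8 = 47; LS_Task 7 = 47−16 = 31
LF_Task 6 = LS_Task 7 = 31; LS_Task 6 = 31−3 = 28
LF_Task 5 = LS_Task 8 = 47; LS_Task 5 = 47−4 = 43
LF_Task 4 = LS_Task 6 = 28; LS_Task 4 = 28−14 = 14
LF_Task 3 = min(LS_Task 5=43, LS_Task 7=31, LS_Task 8=47) = 31; LS_Task 3 = 31−10 = 21
LF_Task 2 = min(LS_Task 3=21, LS_Task 4=14, LS_Task 5=43) = 14; LS_Task 2 = 14−14 = 0
LF_Task 1 = LS_Task 4 = 14; LS_Task 1 = 14−10 = 4
Slack_Task 3 = LS_Task 3 − ES_Task 3 = 21 − 14 = 7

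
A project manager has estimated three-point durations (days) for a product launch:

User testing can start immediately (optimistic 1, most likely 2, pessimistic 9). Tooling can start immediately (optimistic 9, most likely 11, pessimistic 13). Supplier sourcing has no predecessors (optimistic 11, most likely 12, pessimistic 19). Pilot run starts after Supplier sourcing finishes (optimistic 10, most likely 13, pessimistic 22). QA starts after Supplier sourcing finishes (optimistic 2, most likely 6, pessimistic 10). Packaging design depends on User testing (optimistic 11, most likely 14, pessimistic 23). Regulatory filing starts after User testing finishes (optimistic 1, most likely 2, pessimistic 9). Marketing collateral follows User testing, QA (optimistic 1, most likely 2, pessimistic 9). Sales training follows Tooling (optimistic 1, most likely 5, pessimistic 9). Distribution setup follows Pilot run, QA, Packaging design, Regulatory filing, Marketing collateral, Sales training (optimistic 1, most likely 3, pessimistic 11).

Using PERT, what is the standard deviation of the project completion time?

te_User testing = (1 + 4·2 + 9)/6 = 18/6 = 3; σ²_User testing = ((9−1)/6)² = 1.778
te_Tooling = (9 + 4·11 + 13)/6 = 66/6 = 11; σ²_Tooling = ((13−9)/6)² = 0.444
te_Supplier sourcing = (11 + 4·12 + 19)/6 = 78/6 = 13; σ²_Supplier sourcing = ((19−11)/6)² = 1.778
te_Pilot run = (10 + 4·13 + 22)/6 = 84/6 = 14; σ²_Pilot run = ((22−10)/6)² = 4.000
te_QA = (2 + 4·6 + 10)/6 = 36/6 = 6; σ²_QA = ((10−2)/6)² = 1.778
te_Packaging design = (11 + 4·14 + 23)/6 = 90/6 = 15; σ²_Packaging design = ((23−11)/6)² = 4.000
te_Regulatory filing = (1 + 4·2 + 9)/6 = 18/6 = 3; σ²_Regulatory filing = ((9−1)/6)² = 1.778
te_Marketing collateral = (1 + 4·2 + 9)/6 = 18/6 = 3; σ²_Marketing collateral = ((9−1)/6)² = 1.778
te_Sales training = (1 + 4·5 + 9)/6 = 30/6 = 5; σ²_Sales training = ((9−1)/6)² = 1.778
te_Distribution setup = (1 + 4·3 + 11)/6 = 24/6 = 4; σ²_Distribution setup = ((11−1)/6)² = 2.778

Forward pass:
ES_User testing = 0; EF_User testing = 3
ES_Tooling = 0; EF_Tooling = 11
ES_Supplier sourcing = 0; EF_Supplier sourcing = 13
ES_Pilot run = 13; EF_Pilot run = 13+14 = 27
ES_QA = 13; EF_QA = 13+6 = 19
ES_Packaging design = 3; EF_Packaging design = 3+15 = 18
ES_Regulatory filing = 3; EF_Regulatory filing = 3+3 = 6
ES_Marketing collateral = max(EF_User testing=3, EF_QA=19) = 19; EF_Marketing collateral = 19+3 = 22
ES_Sales training = 11; EF_Sales training = 11+5 = 16
ES_Distribution setup = max(EF_Pilot run=27, EF_QA=19, EF_Packaging design=18, EF_Regulatory filing=6, EF_Marketing collateral=22, EF_Sales training=16) = 27; EF_Distribution setup = 27+4 = 31
Expected project duration μ = 31 days. Critical path: Supplier sourcing → Pilot run → Distribution setup.

Variance along critical path = 1.778 + 4.000 + 2.778 = 8.556
σ = √8.556 = 2.925 days

2.92 days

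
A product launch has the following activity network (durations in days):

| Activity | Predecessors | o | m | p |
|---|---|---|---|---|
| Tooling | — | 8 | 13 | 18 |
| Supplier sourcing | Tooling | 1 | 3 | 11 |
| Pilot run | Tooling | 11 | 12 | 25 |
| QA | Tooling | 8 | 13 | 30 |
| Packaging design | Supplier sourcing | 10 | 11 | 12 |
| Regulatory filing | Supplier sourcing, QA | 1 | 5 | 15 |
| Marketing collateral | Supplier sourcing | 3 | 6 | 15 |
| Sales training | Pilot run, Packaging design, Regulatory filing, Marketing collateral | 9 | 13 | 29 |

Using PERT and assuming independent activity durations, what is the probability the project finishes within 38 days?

0.027

te_Tooling = (8 + 4·13 + 18)/6 = 78/6 = 13; σ²_Tooling = ((18−8)/6)² = 2.778
te_Supplier sourcing = (1 + 4·3 + 11)/6 = 24/6 = 4; σ²_Supplier sourcing = ((11−1)/6)² = 2.778
te_Pilot run = (11 + 4·12 + 25)/6 = 84/6 = 14; σ²_Pilot run = ((25−11)/6)² = 5.444
te_QA = (8 + 4·13 + 30)/6 = 90/6 = 15; σ²_QA = ((30−8)/6)² = 13.444
te_Packaging design = (10 + 4·11 + 12)/6 = 66/6 = 11; σ²_Packaging design = ((12−10)/6)² = 0.111
te_Regulatory filing = (1 + 4·5 + 15)/6 = 36/6 = 6; σ²_Regulatory filing = ((15−1)/6)² = 5.444
te_Marketing collateral = (3 + 4·6 + 15)/6 = 42/6 = 7; σ²_Marketing collateral = ((15−3)/6)² = 4.000
te_Sales training = (9 + 4·13 + 29)/6 = 90/6 = 15; σ²_Sales training = ((29−9)/6)² = 11.111

Forward pass:
ES_Tooling = 0; EF_Tooling = 13
ES_Supplier sourcing = 13; EF_Supplier sourcing = 13+4 = 17
ES_Pilot run = 13; EF_Pilot run = 13+14 = 27
ES_QA = 13; EF_QA = 13+15 = 28
ES_Packaging design = 17; EF_Packaging design = 17+11 = 28
ES_Regulatory filing = max(EF_Supplier sourcing=17, EF_QA=28) = 28; EF_Regulatory filing = 28+6 = 34
ES_Marketing collateral = 17; EF_Marketing collateral = 17+7 = 24
ES_Sales training = max(EF_Pilot run=27, EF_Packaging design=28, EF_Regulatory filing=34, EF_Marketing collateral=24) = 34; EF_Sales training = 34+15 = 49
Expected project duration μ = 49 days. Critical path: Tooling → QA → Regulatory filing → Sales training.

Variance along critical path = 2.778 + 13.444 + 5.444 + 11.111 = 32.778; σ = √32.778 = 5.725 days.
Z = (38 − 49) / 5.725 = -1.921
P(T ≤ 38) = Φ(-1.921) ≈ 0.027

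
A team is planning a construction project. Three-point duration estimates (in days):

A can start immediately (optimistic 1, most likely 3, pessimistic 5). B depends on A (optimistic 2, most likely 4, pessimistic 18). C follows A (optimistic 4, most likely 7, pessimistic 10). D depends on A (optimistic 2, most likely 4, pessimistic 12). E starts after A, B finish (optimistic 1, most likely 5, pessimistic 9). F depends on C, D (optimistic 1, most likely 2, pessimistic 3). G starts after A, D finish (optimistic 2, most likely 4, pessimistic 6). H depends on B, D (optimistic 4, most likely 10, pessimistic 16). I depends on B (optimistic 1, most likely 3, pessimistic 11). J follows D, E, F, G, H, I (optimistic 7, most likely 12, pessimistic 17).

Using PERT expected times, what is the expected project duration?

te_A = (1 + 4·3 + 5)/6 = 18/6 = 3
te_B = (2 + 4·4 + 18)/6 = 36/6 = 6
te_C = (4 + 4·7 + 10)/6 = 42/6 = 7
te_D = (2 + 4·4 + 12)/6 = 30/6 = 5
te_E = (1 + 4·5 + 9)/6 = 30/6 = 5
te_F = (1 + 4·2 + 3)/6 = 12/6 = 2
te_G = (2 + 4·4 + 6)/6 = 24/6 = 4
te_H = (4 + 4·10 + 16)/6 = 60/6 = 10
te_I = (1 + 4·3 + 11)/6 = 24/6 = 4
te_J = (7 + 4·12 + 17)/6 = 72/6 = 12

Forward pass:
ES_A = 0; EF_A = 3
ES_B = 3; EF_B = 3+6 = 9
ES_C = 3; EF_C = 3+7 = 10
ES_D = 3; EF_D = 3+5 = 8
ES_E = max(EF_A=3, EF_B=9) = 9; EF_E = 9+5 = 14
ES_F = max(EF_C=10, EF_D=8) = 10; EF_F = 10+2 = 12
ES_G = max(EF_A=3, EF_D=8) = 8; EF_G = 8+4 = 12
ES_H = max(EF_B=9, EF_D=8) = 9; EF_H = 9+10 = 19
ES_I = 9; EF_I = 9+4 = 13
ES_J = max(EF_D=8, EF_E=14, EF_F=12, EF_G=12, EF_H=19, EF_I=13) = 19; EF_J = 19+12 = 31
Expected project duration μ = 31 days. Critical path: A → B → H → J.

31 days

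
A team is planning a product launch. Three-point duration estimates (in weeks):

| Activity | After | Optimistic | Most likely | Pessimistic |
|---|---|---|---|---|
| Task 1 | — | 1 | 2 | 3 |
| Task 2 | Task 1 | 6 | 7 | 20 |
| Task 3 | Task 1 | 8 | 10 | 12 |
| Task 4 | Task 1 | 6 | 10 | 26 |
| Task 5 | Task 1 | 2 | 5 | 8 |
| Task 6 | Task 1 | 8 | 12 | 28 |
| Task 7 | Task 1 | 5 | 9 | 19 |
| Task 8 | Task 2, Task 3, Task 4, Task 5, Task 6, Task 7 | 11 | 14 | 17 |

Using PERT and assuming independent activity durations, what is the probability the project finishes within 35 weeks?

te_Task 1 = (1 + 4·2 + 3)/6 = 12/6 = 2; σ²_Task 1 = ((3−1)/6)² = 0.111
te_Task 2 = (6 + 4·7 + 20)/6 = 54/6 = 9; σ²_Task 2 = ((20−6)/6)² = 5.444
te_Task 3 = (8 + 4·10 + 12)/6 = 60/6 = 10; σ²_Task 3 = ((12−8)/6)² = 0.444
te_Task 4 = (6 + 4·10 + 26)/6 = 72/6 = 12; σ²_Task 4 = ((26−6)/6)² = 11.111
te_Task 5 = (2 + 4·5 + 8)/6 = 30/6 = 5; σ²_Task 5 = ((8−2)/6)² = 1.000
te_Task 6 = (8 + 4·12 + 28)/6 = 84/6 = 14; σ²_Task 6 = ((28−8)/6)² = 11.111
te_Task 7 = (5 + 4·9 + 19)/6 = 60/6 = 10; σ²_Task 7 = ((19−5)/6)² = 5.444
te_Task 8 = (11 + 4·14 + 17)/6 = 84/6 = 14; σ²_Task 8 = ((17−11)/6)² = 1.000

Forward pass:
ES_Task 1 = 0; EF_Task 1 = 2
ES_Task 2 = 2; EF_Task 2 = 2+9 = 11
ES_Task 3 = 2; EF_Task 3 = 2+10 = 12
ES_Task 4 = 2; EF_Task 4 = 2+12 = 14
ES_Task 5 = 2; EF_Task 5 = 2+5 = 7
ES_Task 6 = 2; EF_Task 6 = 2+14 = 16
ES_Task 7 = 2; EF_Task 7 = 2+10 = 12
ES_Task 8 = max(EF_Task 2=11, EF_Task 3=12, EF_Task 4=14, EF_Task 5=7, EF_Task 6=16, EF_Task 7=12) = 16; EF_Task 8 = 16+14 = 30
Expected project duration μ = 30 weeks. Critical path: Task 1 → Task 6 → Task 8.

Variance along critical path = 0.111 + 11.111 + 1.000 = 12.222; σ = √12.222 = 3.496 weeks.
Z = (35 − 30) / 3.496 = 1.430
P(T ≤ 35) = Φ(1.430) ≈ 0.924

0.924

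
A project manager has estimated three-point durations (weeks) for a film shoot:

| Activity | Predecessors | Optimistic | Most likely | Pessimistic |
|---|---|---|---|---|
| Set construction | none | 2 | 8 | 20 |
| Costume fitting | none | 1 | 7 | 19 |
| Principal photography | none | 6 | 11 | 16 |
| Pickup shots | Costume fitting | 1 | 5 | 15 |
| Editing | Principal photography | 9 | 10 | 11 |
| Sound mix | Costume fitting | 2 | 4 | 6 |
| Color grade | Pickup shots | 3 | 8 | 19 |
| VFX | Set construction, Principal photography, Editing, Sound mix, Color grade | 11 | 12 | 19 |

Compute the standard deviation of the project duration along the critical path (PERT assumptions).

te_Set construction = (2 + 4·8 + 20)/6 = 54/6 = 9; σ²_Set construction = ((20−2)/6)² = 9.000
te_Costume fitting = (1 + 4·7 + 19)/6 = 48/6 = 8; σ²_Costume fitting = ((19−1)/6)² = 9.000
te_Principal photography = (6 + 4·11 + 16)/6 = 66/6 = 11; σ²_Principal photography = ((16−6)/6)² = 2.778
te_Pickup shots = (1 + 4·5 + 15)/6 = 36/6 = 6; σ²_Pickup shots = ((15−1)/6)² = 5.444
te_Editing = (9 + 4·10 + 11)/6 = 60/6 = 10; σ²_Editing = ((11−9)/6)² = 0.111
te_Sound mix = (2 + 4·4 + 6)/6 = 24/6 = 4; σ²_Sound mix = ((6−2)/6)² = 0.444
te_Color grade = (3 + 4·8 + 19)/6 = 54/6 = 9; σ²_Color grade = ((19−3)/6)² = 7.111
te_VFX = (11 + 4·12 + 19)/6 = 78/6 = 13; σ²_VFX = ((19−11)/6)² = 1.778

Forward pass:
ES_Set construction = 0; EF_Set construction = 9
ES_Costume fitting = 0; EF_Costume fitting = 8
ES_Principal photography = 0; EF_Principal photography = 11
ES_Pickup shots = 8; EF_Pickup shots = 8+6 = 14
ES_Editing = 11; EF_Editing = 11+10 = 21
ES_Sound mix = 8; EF_Sound mix = 8+4 = 12
ES_Color grade = 14; EF_Color grade = 14+9 = 23
ES_VFX = max(EF_Set construction=9, EF_Principal photography=11, EF_Editing=21, EF_Sound mix=12, EF_Color grade=23) = 23; EF_VFX = 23+13 = 36
Expected project duration μ = 36 weeks. Critical path: Costume fitting → Pickup shots → Color grade → VFX.

Variance along critical path = 9.000 + 5.444 + 7.111 + 1.778 = 23.333
σ = √23.333 = 4.830 weeks

4.83 weeks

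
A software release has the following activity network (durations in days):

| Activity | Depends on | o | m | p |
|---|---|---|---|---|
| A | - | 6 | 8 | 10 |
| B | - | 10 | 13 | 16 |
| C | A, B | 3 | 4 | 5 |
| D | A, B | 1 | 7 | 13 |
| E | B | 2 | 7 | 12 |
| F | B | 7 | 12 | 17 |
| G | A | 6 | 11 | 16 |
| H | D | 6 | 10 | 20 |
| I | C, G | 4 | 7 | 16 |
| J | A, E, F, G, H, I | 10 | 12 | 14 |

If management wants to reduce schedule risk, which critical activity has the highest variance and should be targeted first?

H

te_A = (6 + 4·8 + 10)/6 = 48/6 = 8; σ²_A = ((10−6)/6)² = 0.444
te_B = (10 + 4·13 + 16)/6 = 78/6 = 13; σ²_B = ((16−10)/6)² = 1.000
te_C = (3 + 4·4 + 5)/6 = 24/6 = 4; σ²_C = ((5−3)/6)² = 0.111
te_D = (1 + 4·7 + 13)/6 = 42/6 = 7; σ²_D = ((13−1)/6)² = 4.000
te_E = (2 + 4·7 + 12)/6 = 42/6 = 7; σ²_E = ((12−2)/6)² = 2.778
te_F = (7 + 4·12 + 17)/6 = 72/6 = 12; σ²_F = ((17−7)/6)² = 2.778
te_G = (6 + 4·11 + 16)/6 = 66/6 = 11; σ²_G = ((16−6)/6)² = 2.778
te_H = (6 + 4·10 + 20)/6 = 66/6 = 11; σ²_H = ((20−6)/6)² = 5.444
te_I = (4 + 4·7 + 16)/6 = 48/6 = 8; σ²_I = ((16−4)/6)² = 4.000
te_J = (10 + 4·12 + 14)/6 = 72/6 = 12; σ²_J = ((14−10)/6)² = 0.444

Forward pass:
ES_A = 0; EF_A = 8
ES_B = 0; EF_B = 13
ES_C = max(EF_A=8, EF_B=13) = 13; EF_C = 13+4 = 17
ES_D = max(EF_A=8, EF_B=13) = 13; EF_D = 13+7 = 20
ES_E = 13; EF_E = 13+7 = 20
ES_F = 13; EF_F = 13+12 = 25
ES_G = 8; EF_G = 8+11 = 19
ES_H = 20; EF_H = 20+11 = 31
ES_I = max(EF_C=17, EF_G=19) = 19; EF_I = 19+8 = 27
ES_J = max(EF_A=8, EF_E=20, EF_F=25, EF_G=19, EF_H=31, EF_I=27) = 31; EF_J = 31+12 = 43
Expected project duration μ = 43 days. Critical path: B → D → H → J.

Variances on critical path: σ²_B=1.000, σ²_D=4.000, σ²_H=5.444, σ²_J=0.444.
Largest is σ²_H = 5.444.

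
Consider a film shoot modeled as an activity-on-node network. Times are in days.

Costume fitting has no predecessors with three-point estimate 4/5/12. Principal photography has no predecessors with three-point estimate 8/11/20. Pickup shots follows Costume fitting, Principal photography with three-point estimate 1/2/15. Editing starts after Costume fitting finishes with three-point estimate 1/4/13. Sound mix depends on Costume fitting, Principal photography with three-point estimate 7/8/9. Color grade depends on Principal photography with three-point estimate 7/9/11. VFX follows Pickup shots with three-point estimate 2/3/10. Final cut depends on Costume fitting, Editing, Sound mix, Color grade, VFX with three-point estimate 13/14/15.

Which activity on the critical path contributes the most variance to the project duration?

te_Costume fitting = (4 + 4·5 + 12)/6 = 36/6 = 6; σ²_Costume fitting = ((12−4)/6)² = 1.778
te_Principal photography = (8 + 4·11 + 20)/6 = 72/6 = 12; σ²_Principal photography = ((20−8)/6)² = 4.000
te_Pickup shots = (1 + 4·2 + 15)/6 = 24/6 = 4; σ²_Pickup shots = ((15−1)/6)² = 5.444
te_Editing = (1 + 4·4 + 13)/6 = 30/6 = 5; σ²_Editing = ((13−1)/6)² = 4.000
te_Sound mix = (7 + 4·8 + 9)/6 = 48/6 = 8; σ²_Sound mix = ((9−7)/6)² = 0.111
te_Color grade = (7 + 4·9 + 11)/6 = 54/6 = 9; σ²_Color grade = ((11−7)/6)² = 0.444
te_VFX = (2 + 4·3 + 10)/6 = 24/6 = 4; σ²_VFX = ((10−2)/6)² = 1.778
te_Final cut = (13 + 4·14 + 15)/6 = 84/6 = 14; σ²_Final cut = ((15−13)/6)² = 0.111

Forward pass:
ES_Costume fitting = 0; EF_Costume fitting = 6
ES_Principal photography = 0; EF_Principal photography = 12
ES_Pickup shots = max(EF_Costume fitting=6, EF_Principal photography=12) = 12; EF_Pickup shots = 12+4 = 16
ES_Editing = 6; EF_Editing = 6+5 = 11
ES_Sound mix = max(EF_Costume fitting=6, EF_Principal photography=12) = 12; EF_Sound mix = 12+8 = 20
ES_Color grade = 12; EF_Color grade = 12+9 = 21
ES_VFX = 16; EF_VFX = 16+4 = 20
ES_Final cut = max(EF_Costume fitting=6, EF_Editing=11, EF_Sound mix=20, EF_Color grade=21, EF_VFX=20) = 21; EF_Final cut = 21+14 = 35
Expected project duration μ = 35 days. Critical path: Principal photography → Color grade → Final cut.

Variances on critical path: σ²_Principal photography=4.000, σ²_Color grade=0.444, σ²_Final cut=0.111.
Largest is σ²_Principal photography = 4.000.

Principal photography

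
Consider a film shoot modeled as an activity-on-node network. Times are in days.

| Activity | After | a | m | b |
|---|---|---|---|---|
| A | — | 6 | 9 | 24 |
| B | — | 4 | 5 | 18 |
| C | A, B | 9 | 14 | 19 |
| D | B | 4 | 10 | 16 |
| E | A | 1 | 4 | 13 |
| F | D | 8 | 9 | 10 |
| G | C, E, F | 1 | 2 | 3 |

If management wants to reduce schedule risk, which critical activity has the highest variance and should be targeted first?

B

te_A = (6 + 4·9 + 24)/6 = 66/6 = 11; σ²_A = ((24−6)/6)² = 9.000
te_B = (4 + 4·5 + 18)/6 = 42/6 = 7; σ²_B = ((18−4)/6)² = 5.444
te_C = (9 + 4·14 + 19)/6 = 84/6 = 14; σ²_C = ((19−9)/6)² = 2.778
te_D = (4 + 4·10 + 16)/6 = 60/6 = 10; σ²_D = ((16−4)/6)² = 4.000
te_E = (1 + 4·4 + 13)/6 = 30/6 = 5; σ²_E = ((13−1)/6)² = 4.000
te_F = (8 + 4·9 + 10)/6 = 54/6 = 9; σ²_F = ((10−8)/6)² = 0.111
te_G = (1 + 4·2 + 3)/6 = 12/6 = 2; σ²_G = ((3−1)/6)² = 0.111

Forward pass:
ES_A = 0; EF_A = 11
ES_B = 0; EF_B = 7
ES_C = max(EF_A=11, EF_B=7) = 11; EF_C = 11+14 = 25
ES_D = 7; EF_D = 7+10 = 17
ES_E = 11; EF_E = 11+5 = 16
ES_F = 17; EF_F = 17+9 = 26
ES_G = max(EF_C=25, EF_E=16, EF_F=26) = 26; EF_G = 26+2 = 28
Expected project duration μ = 28 days. Critical path: B → D → F → G.

Variances on critical path: σ²_B=5.444, σ²_D=4.000, σ²_F=0.111, σ²_G=0.111.
Largest is σ²_B = 5.444.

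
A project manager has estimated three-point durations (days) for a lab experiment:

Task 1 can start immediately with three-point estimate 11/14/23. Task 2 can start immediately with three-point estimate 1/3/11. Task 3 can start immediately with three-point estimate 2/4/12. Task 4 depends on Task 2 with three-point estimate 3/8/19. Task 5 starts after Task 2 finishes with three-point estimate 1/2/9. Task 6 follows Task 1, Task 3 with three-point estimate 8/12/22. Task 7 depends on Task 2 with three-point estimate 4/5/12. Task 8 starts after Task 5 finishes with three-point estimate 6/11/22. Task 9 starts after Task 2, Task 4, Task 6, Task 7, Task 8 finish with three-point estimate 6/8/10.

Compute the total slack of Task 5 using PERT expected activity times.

9 days

te_Task 1 = (11 + 4·14 + 23)/6 = 90/6 = 15
te_Task 2 = (1 + 4·3 + 11)/6 = 24/6 = 4
te_Task 3 = (2 + 4·4 + 12)/6 = 30/6 = 5
te_Task 4 = (3 + 4·8 + 19)/6 = 54/6 = 9
te_Task 5 = (1 + 4·2 + 9)/6 = 18/6 = 3
te_Task 6 = (8 + 4·12 + 22)/6 = 78/6 = 13
te_Task 7 = (4 + 4·5 + 12)/6 = 36/6 = 6
te_Task 8 = (6 + 4·11 + 22)/6 = 72/6 = 12
te_Task 9 = (6 + 4·8 + 10)/6 = 48/6 = 8

Forward pass:
ES_Task 1 = 0; EF_Task 1 = 15
ES_Task 2 = 0; EF_Task 2 = 4
ES_Task 3 = 0; EF_Task 3 = 5
ES_Task 4 = 4; EF_Task 4 = 4+9 = 13
ES_Task 5 = 4; EF_Task 5 = 4+3 = 7
ES_Task 6 = max(EF_Task 1=15, EF_Task 3=5) = 15; EF_Task 6 = 15+13 = 28
ES_Task 7 = 4; EF_Task 7 = 4+6 = 10
ES_Task 8 = 7; EF_Task 8 = 7+12 = 19
ES_Task 9 = max(EF_Task 2=4, EF_Task 4=13, EF_Task 6=28, EF_Task 7=10, EF_Task 8=19) = 28; EF_Task 9 = 28+8 = 36
Expected project duration μ = 36 days. Critical path: Task 1 → Task 6 → Task 9.

Backward pass:
LF_Task 9 = 36; LS_Task 9 = 36−8 = 28
LF_Task 8 = LS_Task 9 = 28; LS_Task 8 = 28−12 = 16
LF_Task 7 = LS_Task 9 = 28; LS_Task 7 = 28−6 = 22
LF_Task 6 = LS_Task 9 = 28; LS_Task 6 = 28−13 = 15
LF_Task 5 = LS_Task 8 = 16; LS_Task 5 = 16−3 = 13
LF_Task 4 = LS_Task 9 = 28; LS_Task 4 = 28−9 = 19
LF_Task 3 = LS_Task 6 = 15; LS_Task 3 = 15−5 = 10
LF_Task 2 = min(LS_Task 4=19, LS_Task 5=13, LS_Task 7=22, LS_Task 9=28) = 13; LS_Task 2 = 13−4 = 9
LF_Task 1 = LS_Task 6 = 15; LS_Task 1 = 15−15 = 0
Slack_Task 5 = LS_Task 5 − ES_Task 5 = 13 − 4 = 9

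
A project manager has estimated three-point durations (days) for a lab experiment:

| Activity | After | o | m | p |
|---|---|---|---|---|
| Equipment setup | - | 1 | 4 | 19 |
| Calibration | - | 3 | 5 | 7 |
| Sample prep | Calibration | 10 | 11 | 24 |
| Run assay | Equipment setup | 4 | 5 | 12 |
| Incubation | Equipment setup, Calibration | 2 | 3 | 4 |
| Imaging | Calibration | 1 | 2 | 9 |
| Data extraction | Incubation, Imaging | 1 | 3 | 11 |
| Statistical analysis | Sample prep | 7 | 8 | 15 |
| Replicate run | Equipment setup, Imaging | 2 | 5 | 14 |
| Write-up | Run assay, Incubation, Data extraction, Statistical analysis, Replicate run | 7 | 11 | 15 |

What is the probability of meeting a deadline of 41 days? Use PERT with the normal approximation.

0.836

te_Equipment setup = (1 + 4·4 + 19)/6 = 36/6 = 6; σ²_Equipment setup = ((19−1)/6)² = 9.000
te_Calibration = (3 + 4·5 + 7)/6 = 30/6 = 5; σ²_Calibration = ((7−3)/6)² = 0.444
te_Sample prep = (10 + 4·11 + 24)/6 = 78/6 = 13; σ²_Sample prep = ((24−10)/6)² = 5.444
te_Run assay = (4 + 4·5 + 12)/6 = 36/6 = 6; σ²_Run assay = ((12−4)/6)² = 1.778
te_Incubation = (2 + 4·3 + 4)/6 = 18/6 = 3; σ²_Incubation = ((4−2)/6)² = 0.111
te_Imaging = (1 + 4·2 + 9)/6 = 18/6 = 3; σ²_Imaging = ((9−1)/6)² = 1.778
te_Data extraction = (1 + 4·3 + 11)/6 = 24/6 = 4; σ²_Data extraction = ((11−1)/6)² = 2.778
te_Statistical analysis = (7 + 4·8 + 15)/6 = 54/6 = 9; σ²_Statistical analysis = ((15−7)/6)² = 1.778
te_Replicate run = (2 + 4·5 + 14)/6 = 36/6 = 6; σ²_Replicate run = ((14−2)/6)² = 4.000
te_Write-up = (7 + 4·11 + 15)/6 = 66/6 = 11; σ²_Write-up = ((15−7)/6)² = 1.778

Forward pass:
ES_Equipment setup = 0; EF_Equipment setup = 6
ES_Calibration = 0; EF_Calibration = 5
ES_Sample prep = 5; EF_Sample prep = 5+13 = 18
ES_Run assay = 6; EF_Run assay = 6+6 = 12
ES_Incubation = max(EF_Equipment setup=6, EF_Calibration=5) = 6; EF_Incubation = 6+3 = 9
ES_Imaging = 5; EF_Imaging = 5+3 = 8
ES_Data extraction = max(EF_Incubation=9, EF_Imaging=8) = 9; EF_Data extraction = 9+4 = 13
ES_Statistical analysis = 18; EF_Statistical analysis = 18+9 = 27
ES_Replicate run = max(EF_Equipment setup=6, EF_Imaging=8) = 8; EF_Replicate run = 8+6 = 14
ES_Write-up = max(EF_Run assay=12, EF_Incubation=9, EF_Data extraction=13, EF_Statistical analysis=27, EF_Replicate run=14) = 27; EF_Write-up = 27+11 = 38
Expected project duration μ = 38 days. Critical path: Calibration → Sample prep → Statistical analysis → Write-up.

Variance along critical path = 0.444 + 5.444 + 1.778 + 1.778 = 9.444; σ = √9.444 = 3.073 days.
Z = (41 − 38) / 3.073 = 0.976
P(T ≤ 41) = Φ(0.976) ≈ 0.836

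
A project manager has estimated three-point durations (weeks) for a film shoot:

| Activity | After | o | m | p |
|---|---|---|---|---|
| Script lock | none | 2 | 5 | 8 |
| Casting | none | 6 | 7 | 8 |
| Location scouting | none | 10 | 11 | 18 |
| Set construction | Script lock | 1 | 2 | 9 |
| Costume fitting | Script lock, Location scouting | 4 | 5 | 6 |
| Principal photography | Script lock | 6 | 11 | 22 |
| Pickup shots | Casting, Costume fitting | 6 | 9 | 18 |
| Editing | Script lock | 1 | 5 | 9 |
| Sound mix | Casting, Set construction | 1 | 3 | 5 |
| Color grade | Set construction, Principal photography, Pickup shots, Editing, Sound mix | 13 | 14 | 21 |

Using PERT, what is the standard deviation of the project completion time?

2.77 weeks

te_Script lock = (2 + 4·5 + 8)/6 = 30/6 = 5; σ²_Script lock = ((8−2)/6)² = 1.000
te_Casting = (6 + 4·7 + 8)/6 = 42/6 = 7; σ²_Casting = ((8−6)/6)² = 0.111
te_Location scouting = (10 + 4·11 + 18)/6 = 72/6 = 12; σ²_Location scouting = ((18−10)/6)² = 1.778
te_Set construction = (1 + 4·2 + 9)/6 = 18/6 = 3; σ²_Set construction = ((9−1)/6)² = 1.778
te_Costume fitting = (4 + 4·5 + 6)/6 = 30/6 = 5; σ²_Costume fitting = ((6−4)/6)² = 0.111
te_Principal photography = (6 + 4·11 + 22)/6 = 72/6 = 12; σ²_Principal photography = ((22−6)/6)² = 7.111
te_Pickup shots = (6 + 4·9 + 18)/6 = 60/6 = 10; σ²_Pickup shots = ((18−6)/6)² = 4.000
te_Editing = (1 + 4·5 + 9)/6 = 30/6 = 5; σ²_Editing = ((9−1)/6)² = 1.778
te_Sound mix = (1 + 4·3 + 5)/6 = 18/6 = 3; σ²_Sound mix = ((5−1)/6)² = 0.444
te_Color grade = (13 + 4·14 + 21)/6 = 90/6 = 15; σ²_Color grade = ((21−13)/6)² = 1.778

Forward pass:
ES_Script lock = 0; EF_Script lock = 5
ES_Casting = 0; EF_Casting = 7
ES_Location scouting = 0; EF_Location scouting = 12
ES_Set construction = 5; EF_Set construction = 5+3 = 8
ES_Costume fitting = max(EF_Script lock=5, EF_Location scouting=12) = 12; EF_Costume fitting = 12+5 = 17
ES_Principal photography = 5; EF_Principal photography = 5+12 = 17
ES_Pickup shots = max(EF_Casting=7, EF_Costume fitting=17) = 17; EF_Pickup shots = 17+10 = 27
ES_Editing = 5; EF_Editing = 5+5 = 10
ES_Sound mix = max(EF_Casting=7, EF_Set construction=8) = 8; EF_Sound mix = 8+3 = 11
ES_Color grade = max(EF_Set construction=8, EF_Principal photography=17, EF_Pickup shots=27, EF_Editing=10, EF_Sound mix=11) = 27; EF_Color grade = 27+15 = 42
Expected project duration μ = 42 weeks. Critical path: Location scouting → Costume fitting → Pickup shots → Color grade.

Variance along critical path = 1.778 + 0.111 + 4.000 + 1.778 = 7.667
σ = √7.667 = 2.769 weeks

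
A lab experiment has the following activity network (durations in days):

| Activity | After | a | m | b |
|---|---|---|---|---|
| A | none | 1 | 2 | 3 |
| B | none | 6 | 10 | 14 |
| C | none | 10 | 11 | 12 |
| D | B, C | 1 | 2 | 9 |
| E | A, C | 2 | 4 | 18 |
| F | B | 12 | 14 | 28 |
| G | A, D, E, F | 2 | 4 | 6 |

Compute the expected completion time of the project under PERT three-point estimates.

30 days

te_A = (1 + 4·2 + 3)/6 = 12/6 = 2
te_B = (6 + 4·10 + 14)/6 = 60/6 = 10
te_C = (10 + 4·11 + 12)/6 = 66/6 = 11
te_D = (1 + 4·2 + 9)/6 = 18/6 = 3
te_E = (2 + 4·4 + 18)/6 = 36/6 = 6
te_F = (12 + 4·14 + 28)/6 = 96/6 = 16
te_G = (2 + 4·4 + 6)/6 = 24/6 = 4

Forward pass:
ES_A = 0; EF_A = 2
ES_B = 0; EF_B = 10
ES_C = 0; EF_C = 11
ES_D = max(EF_B=10, EF_C=11) = 11; EF_D = 11+3 = 14
ES_E = max(EF_A=2, EF_C=11) = 11; EF_E = 11+6 = 17
ES_F = 10; EF_F = 10+16 = 26
ES_G = max(EF_A=2, EF_D=14, EF_E=17, EF_F=26) = 26; EF_G = 26+4 = 30
Expected project duration μ = 30 days. Critical path: B → F → G.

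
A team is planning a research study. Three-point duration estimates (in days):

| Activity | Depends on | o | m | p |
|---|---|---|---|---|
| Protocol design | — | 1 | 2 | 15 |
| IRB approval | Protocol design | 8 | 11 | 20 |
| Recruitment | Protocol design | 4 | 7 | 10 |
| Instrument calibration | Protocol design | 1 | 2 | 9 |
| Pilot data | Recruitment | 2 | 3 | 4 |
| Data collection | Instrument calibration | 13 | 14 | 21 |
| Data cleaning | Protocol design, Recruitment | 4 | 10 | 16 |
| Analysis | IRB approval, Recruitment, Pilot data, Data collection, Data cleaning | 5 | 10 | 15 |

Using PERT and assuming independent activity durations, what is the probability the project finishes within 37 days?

0.927

te_Protocol design = (1 + 4·2 + 15)/6 = 24/6 = 4; σ²_Protocol design = ((15−1)/6)² = 5.444
te_IRB approval = (8 + 4·11 + 20)/6 = 72/6 = 12; σ²_IRB approval = ((20−8)/6)² = 4.000
te_Recruitment = (4 + 4·7 + 10)/6 = 42/6 = 7; σ²_Recruitment = ((10−4)/6)² = 1.000
te_Instrument calibration = (1 + 4·2 + 9)/6 = 18/6 = 3; σ²_Instrument calibration = ((9−1)/6)² = 1.778
te_Pilot data = (2 + 4·3 + 4)/6 = 18/6 = 3; σ²_Pilot data = ((4−2)/6)² = 0.111
te_Data collection = (13 + 4·14 + 21)/6 = 90/6 = 15; σ²_Data collection = ((21−13)/6)² = 1.778
te_Data cleaning = (4 + 4·10 + 16)/6 = 60/6 = 10; σ²_Data cleaning = ((16−4)/6)² = 4.000
te_Analysis = (5 + 4·10 + 15)/6 = 60/6 = 10; σ²_Analysis = ((15−5)/6)² = 2.778

Forward pass:
ES_Protocol design = 0; EF_Protocol design = 4
ES_IRB approval = 4; EF_IRB approval = 4+12 = 16
ES_Recruitment = 4; EF_Recruitment = 4+7 = 11
ES_Instrument calibration = 4; EF_Instrument calibration = 4+3 = 7
ES_Pilot data = 11; EF_Pilot data = 11+3 = 14
ES_Data collection = 7; EF_Data collection = 7+15 = 22
ES_Data cleaning = max(EF_Protocol design=4, EF_Recruitment=11) = 11; EF_Data cleaning = 11+10 = 21
ES_Analysis = max(EF_IRB approval=16, EF_Recruitment=11, EF_Pilot data=14, EF_Data collection=22, EF_Data cleaning=21) = 22; EF_Analysis = 22+10 = 32
Expected project duration μ = 32 days. Critical path: Protocol design → Instrument calibration → Data collection → Analysis.

Variance along critical path = 5.444 + 1.778 + 1.778 + 2.778 = 11.778; σ = √11.778 = 3.432 days.
Z = (37 − 32) / 3.432 = 1.457
P(T ≤ 37) = Φ(1.457) ≈ 0.927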